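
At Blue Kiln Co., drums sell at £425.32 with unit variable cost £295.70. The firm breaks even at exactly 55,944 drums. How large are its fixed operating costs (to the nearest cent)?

£7,251,461.28

Unit CM = price − variable cost = £425.32 − £295.70 = £129.62.
Since BE = FC / CM, FC = 55,944 × £129.62 = £7,251,461.28.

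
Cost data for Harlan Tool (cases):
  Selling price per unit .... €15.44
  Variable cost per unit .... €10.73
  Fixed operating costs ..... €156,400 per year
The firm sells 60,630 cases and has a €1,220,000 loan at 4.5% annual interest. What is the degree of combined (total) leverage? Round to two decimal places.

At 60,630 units, contribution = 60,630 × €4.71 = €285,567.30.
EBIT = €285,567.30 − €156,400 = €129,167.30. Interest = €54,900.00, so EBIT − I = €74,267.30.
Degree of total leverage = total CM / (EBIT − interest) = €285,567.30 / €74,267.30 = 3.8451.

3.85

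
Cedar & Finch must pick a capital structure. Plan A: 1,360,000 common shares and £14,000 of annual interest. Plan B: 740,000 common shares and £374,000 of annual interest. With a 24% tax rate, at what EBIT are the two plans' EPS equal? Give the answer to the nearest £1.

Set EPS_A = EPS_B: (EBIT − £14,000)(1 − 0.24) ÷ 1,360,000 = (EBIT − £374,000)(1 − 0.24) ÷ 740,000.
The (1 − t) factor cancels: (EBIT − 14,000) × 740,000 = (EBIT − 374,000) × 1,360,000.
Solving, EBIT = (374,000·1,360,000 − 14,000·740,000) / (1,360,000 − 740,000) = 498,280,000,000 / 620,000 = 803,677.42.

£803,677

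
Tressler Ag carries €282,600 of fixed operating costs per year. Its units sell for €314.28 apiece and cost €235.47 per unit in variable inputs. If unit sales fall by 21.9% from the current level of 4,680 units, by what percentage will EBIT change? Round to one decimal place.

-93.7%

Contribution at this volume is 4,680 × €78.81 = €368,830.80.
EBIT = €368,830.80 − €282,600 = €86,230.80.
DOL = contribution ÷ EBIT = €368,830.80 ÷ €86,230.80 = 4.2773.
Operating income changes by 4.2773 × -21.9% = -93.7%.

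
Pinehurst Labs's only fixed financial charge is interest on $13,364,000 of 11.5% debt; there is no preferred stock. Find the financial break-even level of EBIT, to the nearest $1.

Annual interest = 11.5% × $13,364,000 = $1,536,860.00.
With no preferred dividends, EPS = 0 when EBIT exactly covers interest, so the financial break-even EBIT is $1,536,860.00.

$1,536,860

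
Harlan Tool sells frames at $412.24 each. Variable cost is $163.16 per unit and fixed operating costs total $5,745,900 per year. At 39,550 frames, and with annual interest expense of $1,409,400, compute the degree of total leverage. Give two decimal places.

3.65

At 39,550 units, contribution = 39,550 × $249.08 = $9,851,114.00.
Operating income = contribution − fixed costs = $9,851,114.00 − $5,745,900 = $4,105,214.00. Interest = $1,409,400.00, so EBIT − I = $2,695,814.00.
DCL = contribution ÷ (EBIT − I) = $9,851,114.00 ÷ $2,695,814.00 = 3.6542.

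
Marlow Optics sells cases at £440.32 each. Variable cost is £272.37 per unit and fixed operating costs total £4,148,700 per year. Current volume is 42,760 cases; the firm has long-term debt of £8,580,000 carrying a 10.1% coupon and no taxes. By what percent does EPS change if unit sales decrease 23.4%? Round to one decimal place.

Total contribution margin = 42,760 × £167.95 = £7,181,542.00.
Operating income = contribution − fixed costs = £7,181,542.00 − £4,148,700 = £3,032,842.00.
Interest = £866,580.00, so EBIT − I = £2,166,262.00.
Degree of combined leverage = contribution ÷ (EBIT − I) = £7,181,542.00 ÷ £2,166,262.00 = 3.3152.
EPS therefore changes by 3.3152 × (-23.4%) = -77.6%.

-77.6%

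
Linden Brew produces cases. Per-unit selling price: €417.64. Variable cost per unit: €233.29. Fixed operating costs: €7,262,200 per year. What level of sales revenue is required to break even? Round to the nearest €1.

Contribution margin per unit = €417.64 − €233.29 = €184.35, a CM ratio of €184.35 ÷ €417.64 = 0.4414.
Break-even sales = FC ÷ CM ratio = €7,262,200 × €417.64 / €184.35 = €16,452,320.

€16,452,320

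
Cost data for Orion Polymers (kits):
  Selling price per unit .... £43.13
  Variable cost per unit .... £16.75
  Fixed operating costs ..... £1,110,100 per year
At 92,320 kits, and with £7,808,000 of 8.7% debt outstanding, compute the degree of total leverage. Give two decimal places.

3.77

Total contribution margin = 92,320 × £26.38 = £2,435,401.60.
EBIT = £2,435,401.60 − £1,110,100 = £1,325,301.60. Interest = £679,296.00, so EBIT − I = £646,005.60.
DCL = contribution ÷ (EBIT − I) = £2,435,401.60 ÷ £646,005.60 = 3.7699.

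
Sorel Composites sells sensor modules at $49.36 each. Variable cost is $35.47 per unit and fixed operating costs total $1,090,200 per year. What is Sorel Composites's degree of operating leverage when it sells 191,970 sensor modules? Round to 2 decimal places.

1.69

Contribution at this volume is 191,970 × $13.89 = $2,666,463.30.
EBIT = $2,666,463.30 − $1,090,200 = $1,576,263.30.
DOL = contribution ÷ EBIT = $2,666,463.30 ÷ $1,576,263.30 = 1.6916.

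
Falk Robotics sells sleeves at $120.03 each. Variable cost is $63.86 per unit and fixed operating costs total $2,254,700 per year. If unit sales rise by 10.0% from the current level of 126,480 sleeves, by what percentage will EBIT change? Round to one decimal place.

+14.6%

Contribution at this volume is 126,480 × $56.17 = $7,104,381.60.
EBIT = $7,104,381.60 − $2,254,700 = $4,849,681.60.
Degree of operating leverage = $7,104,381.60 / $4,849,681.60 = 1.4649.
Operating income changes by 1.4649 × +10.0% = +14.6%.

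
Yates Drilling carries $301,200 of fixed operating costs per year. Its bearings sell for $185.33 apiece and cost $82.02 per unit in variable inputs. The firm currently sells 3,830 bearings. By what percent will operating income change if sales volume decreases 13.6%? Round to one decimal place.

At 3,830 units, contribution = 3,830 × $103.31 = $395,677.30.
EBIT = $395,677.30 − $301,200 = $94,477.30.
So DOL = total CM / EBIT = $395,677.30 / $94,477.30 = 4.1881.
Operating income changes by 4.1881 × -13.6% = -57.0%.

-57.0%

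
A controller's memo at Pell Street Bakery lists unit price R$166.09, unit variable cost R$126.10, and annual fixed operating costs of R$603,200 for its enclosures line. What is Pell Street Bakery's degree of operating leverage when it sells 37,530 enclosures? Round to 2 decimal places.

1.67

At 37,530 units, contribution = 37,530 × R$39.99 = R$1,500,824.70.
EBIT = R$1,500,824.70 − R$603,200 = R$897,624.70.
So DOL = total CM / EBIT = R$1,500,824.70 / R$897,624.70 = 1.6720.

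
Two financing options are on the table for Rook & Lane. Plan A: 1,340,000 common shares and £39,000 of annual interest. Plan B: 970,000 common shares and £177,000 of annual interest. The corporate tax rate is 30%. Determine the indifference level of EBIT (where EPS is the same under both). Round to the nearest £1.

At indifference, (EBIT − 39,000)(1 − t)/1,340,000 = (EBIT − 177,000)(1 − t)/970,000.
Cancelling (1 − t) and cross-multiplying: 970,000·(EBIT − 39,000) = 1,340,000·(EBIT − 177,000).
EBIT × (1,340,000 − 970,000) = 177,000 × 1,340,000 − 39,000 × 970,000 = 199,350,000,000, so EBIT = 199,350,000,000 ÷ 370,000 = 538,783.78.

£538,784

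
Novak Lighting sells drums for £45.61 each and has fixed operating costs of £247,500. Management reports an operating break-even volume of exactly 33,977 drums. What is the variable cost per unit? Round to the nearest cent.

At break-even, FC = Q × (P − VC), so P − VC = £247,500 ÷ 33,977 = £7.2843.
Hence VC = price − CM = £45.61 − £7.2843 = £38.33.

£38.33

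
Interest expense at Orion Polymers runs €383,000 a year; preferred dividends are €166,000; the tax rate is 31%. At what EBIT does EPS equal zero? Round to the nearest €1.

Preferred dividends are paid after tax, so their pre-tax equivalent is €166,000 ÷ (1 − 0.31) = €240,579.71.
Financial break-even EBIT = interest + D_p ÷ (1 − t) = €383,000 + €240,579.71 = €623,579.71.

€623,580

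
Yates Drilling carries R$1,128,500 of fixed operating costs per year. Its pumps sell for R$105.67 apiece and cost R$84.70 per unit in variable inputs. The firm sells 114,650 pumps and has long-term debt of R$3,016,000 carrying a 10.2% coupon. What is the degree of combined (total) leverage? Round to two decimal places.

2.48

Total contribution margin = 114,650 × R$20.97 = R$2,404,210.50.
EBIT = R$2,404,210.50 − R$1,128,500 = R$1,275,710.50. Interest = R$307,632.00, so EBIT − I = R$968,078.50.
DCL = contribution ÷ (EBIT − I) = R$2,404,210.50 ÷ R$968,078.50 = 2.4835.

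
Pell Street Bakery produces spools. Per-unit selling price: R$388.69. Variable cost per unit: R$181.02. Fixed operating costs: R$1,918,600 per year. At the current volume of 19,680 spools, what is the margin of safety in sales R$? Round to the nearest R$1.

Each unit contributes R$388.69 − R$181.02 = R$207.67. Break-even units = R$1,918,600 ÷ R$207.67 = 9,238.70; break-even revenue = 9,238.70 × R$388.69 = R$3,590,988.75.
Actual sales revenue = 19,680 × R$388.69 = R$7,649,419.20.
Margin of safety = R$7,649,419.20 − R$3,590,988.75 = R$4,058,430.

R$4,058,430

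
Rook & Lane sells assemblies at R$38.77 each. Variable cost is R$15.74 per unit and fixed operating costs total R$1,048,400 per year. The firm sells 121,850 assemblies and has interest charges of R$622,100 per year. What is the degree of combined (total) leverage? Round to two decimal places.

2.47

Total contribution margin = 121,850 × R$23.03 = R$2,806,205.50.
EBIT = R$2,806,205.50 − R$1,048,400 = R$1,757,805.50. Interest = R$622,100.00.
DOL = R$2,806,205.50 ÷ R$1,757,805.50 = 1.5964; DFL = R$1,757,805.50 ÷ R$1,135,705.50 = 1.5478.
DCL = DOL × DFL = 1.5964 × 1.5478 = 2.4709.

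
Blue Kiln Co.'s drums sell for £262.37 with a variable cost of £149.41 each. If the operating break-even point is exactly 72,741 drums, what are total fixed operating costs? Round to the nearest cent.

Unit CM = price − variable cost = £262.37 − £149.41 = £112.96.
Fixed costs = break-even units × CM = 72,741 × £112.96 = £8,216,823.36.

£8,216,823.36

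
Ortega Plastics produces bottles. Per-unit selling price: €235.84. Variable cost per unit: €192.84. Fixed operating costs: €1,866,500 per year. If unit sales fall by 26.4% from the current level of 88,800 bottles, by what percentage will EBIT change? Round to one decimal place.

-51.6%

Total contribution margin = 88,800 × €43.00 = €3,818,400.00.
Subtracting fixed costs: EBIT = €3,818,400.00 − €1,866,500 = €1,951,900.00.
DOL = contribution ÷ EBIT = €3,818,400.00 ÷ €1,951,900.00 = 1.9562.
So EBIT moves 1.9562 × (-26.4%) = -51.6%.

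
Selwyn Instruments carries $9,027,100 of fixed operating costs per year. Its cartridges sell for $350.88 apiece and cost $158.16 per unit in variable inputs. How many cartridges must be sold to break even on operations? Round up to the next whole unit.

46,841 cartridges

Unit CM = price − variable cost = $350.88 − $158.16 = $192.72.
Break-even Q = $9,027,100 / $192.72 = 46,840.49 → 46,841 cartridges.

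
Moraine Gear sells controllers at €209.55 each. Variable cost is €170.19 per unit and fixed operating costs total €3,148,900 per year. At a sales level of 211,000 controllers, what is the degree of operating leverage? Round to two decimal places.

1.61

At 211,000 units, contribution = 211,000 × €39.36 = €8,304,960.00.
Subtracting fixed costs: EBIT = €8,304,960.00 − €3,148,900 = €5,156,060.00.
Degree of operating leverage = €8,304,960.00 / €5,156,060.00 = 1.6107.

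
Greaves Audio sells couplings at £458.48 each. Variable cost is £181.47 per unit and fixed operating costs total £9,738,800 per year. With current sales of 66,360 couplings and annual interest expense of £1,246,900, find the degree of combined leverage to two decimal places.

2.49

Contribution at this volume is 66,360 × £277.01 = £18,382,383.60.
EBIT = £18,382,383.60 − £9,738,800 = £8,643,583.60. Interest = £1,246,900.00.
DOL = £18,382,383.60 ÷ £8,643,583.60 = 2.1267; DFL = £8,643,583.60 ÷ £7,396,683.60 = 1.1686.
DCL = DOL × DFL = 2.1267 × 1.1686 = 2.4853.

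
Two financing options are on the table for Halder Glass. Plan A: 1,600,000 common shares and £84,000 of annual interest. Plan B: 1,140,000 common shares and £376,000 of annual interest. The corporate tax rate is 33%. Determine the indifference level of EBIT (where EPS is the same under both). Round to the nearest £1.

£1,099,652

At indifference, (EBIT − 84,000)(1 − t)/1,600,000 = (EBIT − 376,000)(1 − t)/1,140,000.
The (1 − t) factor cancels: (EBIT − 84,000) × 1,140,000 = (EBIT − 376,000) × 1,600,000.
EBIT × (1,600,000 − 1,140,000) = 376,000 × 1,600,000 − 84,000 × 1,140,000 = 505,840,000,000, so EBIT = 505,840,000,000 ÷ 460,000 = 1,099,652.17.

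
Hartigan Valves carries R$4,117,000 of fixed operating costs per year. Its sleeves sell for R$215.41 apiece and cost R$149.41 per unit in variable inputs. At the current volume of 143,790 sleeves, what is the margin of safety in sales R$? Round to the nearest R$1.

Contribution margin per unit = R$215.41 − R$149.41 = R$66.00. Break-even units = R$4,117,000 ÷ R$66.00 = 62,378.79; break-even revenue = 62,378.79 × R$215.41 = R$13,437,014.70.
Actual sales revenue = 143,790 × R$215.41 = R$30,973,803.90.
Margin of safety = R$30,973,803.90 − R$13,437,014.70 = R$17,536,789.

R$17,536,789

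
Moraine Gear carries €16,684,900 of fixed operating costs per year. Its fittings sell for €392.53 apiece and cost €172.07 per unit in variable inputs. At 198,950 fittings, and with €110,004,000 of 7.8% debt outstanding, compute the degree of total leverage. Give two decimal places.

2.36

At 198,950 units, contribution = 198,950 × €220.46 = €43,860,517.00.
Subtracting fixed costs: EBIT = €43,860,517.00 − €16,684,900 = €27,175,617.00. Interest = €8,580,312.00.
DOL = €43,860,517.00 ÷ €27,175,617.00 = 1.6140; DFL = €27,175,617.00 ÷ €18,595,305.00 = 1.4614.
DCL = DOL × DFL = 1.6140 × 1.4614 = 2.3587.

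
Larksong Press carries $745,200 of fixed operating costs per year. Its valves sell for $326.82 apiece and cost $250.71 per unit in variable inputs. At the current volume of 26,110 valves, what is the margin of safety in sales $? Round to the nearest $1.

$5,333,346

Each unit contributes $326.82 − $250.71 = $76.11. Break-even units = $745,200 ÷ $76.11 = 9,791.09; break-even revenue = 9,791.09 × $326.82 = $3,199,924.64.
Actual sales revenue = 26,110 × $326.82 = $8,533,270.20.
Margin of safety = $8,533,270.20 − $3,199,924.64 = $5,333,346.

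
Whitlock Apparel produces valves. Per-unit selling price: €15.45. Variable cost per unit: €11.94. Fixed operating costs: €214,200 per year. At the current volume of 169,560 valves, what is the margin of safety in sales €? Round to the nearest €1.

Contribution margin per unit = €15.45 − €11.94 = €3.51. Break-even units = €214,200 ÷ €3.51 = 61,025.64; break-even revenue = 61,025.64 × €15.45 = €942,846.15.
Current sales = 169,560 × €15.45 = €2,619,702.00.
Margin of safety = €2,619,702.00 − €942,846.15 = €1,676,856.

€1,676,856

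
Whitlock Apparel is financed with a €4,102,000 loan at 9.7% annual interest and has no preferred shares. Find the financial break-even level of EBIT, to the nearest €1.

Annual interest = 9.7% × €4,102,000 = €397,894.00.
Without preferred stock the financial break-even is simply EBIT = interest = €397,894.00.

€397,894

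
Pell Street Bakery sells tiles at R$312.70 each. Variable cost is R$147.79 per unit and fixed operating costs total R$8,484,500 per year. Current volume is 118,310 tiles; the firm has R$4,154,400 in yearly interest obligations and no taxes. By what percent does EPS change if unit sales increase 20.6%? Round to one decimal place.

At 118,310 units, contribution = 118,310 × R$164.91 = R$19,510,502.10.
Subtracting fixed costs: EBIT = R$19,510,502.10 − R$8,484,500 = R$11,026,002.10.
After interest of R$4,154,400.00, pre-tax earnings = R$6,871,602.10.
DCL = total CM / (EBIT − I) = R$19,510,502.10 / R$6,871,602.10 = 2.8393.
EPS therefore changes by 2.8393 × (+20.6%) = +58.5%.

+58.5%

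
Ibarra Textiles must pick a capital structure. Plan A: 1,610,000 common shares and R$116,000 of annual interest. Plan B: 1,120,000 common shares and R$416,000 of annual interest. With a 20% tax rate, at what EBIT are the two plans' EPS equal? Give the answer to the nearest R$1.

Set EPS_A = EPS_B: (EBIT − R$116,000)(1 − 0.20) ÷ 1,610,000 = (EBIT − R$416,000)(1 − 0.20) ÷ 1,120,000.
Cancelling (1 − t) and cross-multiplying: 1,120,000·(EBIT − 116,000) = 1,610,000·(EBIT − 416,000).
Solving, EBIT = (416,000·1,610,000 − 116,000·1,120,000) / (1,610,000 − 1,120,000) = 539,840,000,000 / 490,000 = 1,101,714.29.

R$1,101,714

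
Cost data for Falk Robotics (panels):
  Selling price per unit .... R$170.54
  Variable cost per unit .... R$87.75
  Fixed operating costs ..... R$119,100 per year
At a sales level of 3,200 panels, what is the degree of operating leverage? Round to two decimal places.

1.82

Contribution at this volume is 3,200 × R$82.79 = R$264,928.00.
Subtracting fixed costs: EBIT = R$264,928.00 − R$119,100 = R$145,828.00.
So DOL = total CM / EBIT = R$264,928.00 / R$145,828.00 = 1.8167.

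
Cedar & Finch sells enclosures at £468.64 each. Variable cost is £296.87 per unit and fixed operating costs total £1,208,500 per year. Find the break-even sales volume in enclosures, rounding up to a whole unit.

Each unit contributes £468.64 − £296.87 = £171.77.
Break-even volume = fixed costs ÷ CM per unit = £1,208,500 ÷ £171.77 = 7,035.57, so 7,036 enclosures.

7,036 enclosures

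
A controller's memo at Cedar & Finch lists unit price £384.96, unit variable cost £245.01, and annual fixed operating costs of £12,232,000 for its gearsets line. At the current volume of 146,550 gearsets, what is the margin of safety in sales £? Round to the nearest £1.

£22,769,366

Unit CM = price − variable cost = £384.96 − £245.01 = £139.95. Break-even units = £12,232,000 ÷ £139.95 = 87,402.64; break-even revenue = 87,402.64 × £384.96 = £33,646,521.76.
Current sales = 146,550 × £384.96 = £56,415,888.00.
Margin of safety = £56,415,888.00 − £33,646,521.76 = £22,769,366.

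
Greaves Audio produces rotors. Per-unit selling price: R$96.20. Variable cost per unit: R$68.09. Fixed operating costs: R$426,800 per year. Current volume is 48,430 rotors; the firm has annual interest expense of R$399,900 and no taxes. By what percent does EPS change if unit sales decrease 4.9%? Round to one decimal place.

At 48,430 units, contribution = 48,430 × R$28.11 = R$1,361,367.30.
Subtracting fixed costs: EBIT = R$1,361,367.30 − R$426,800 = R$934,567.30.
Interest = R$399,900.00, so EBIT − I = R$534,667.30.
DCL = total CM / (EBIT − I) = R$1,361,367.30 / R$534,667.30 = 2.5462.
EPS therefore changes by 2.5462 × (-4.9%) = -12.5%.

-12.5%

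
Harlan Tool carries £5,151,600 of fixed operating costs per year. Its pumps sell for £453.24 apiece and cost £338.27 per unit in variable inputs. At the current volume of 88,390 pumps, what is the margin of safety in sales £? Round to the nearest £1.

£19,753,010

Contribution margin per unit = £453.24 − £338.27 = £114.97. Break-even units = £5,151,600 ÷ £114.97 = 44,808.21; break-even revenue = 44,808.21 × £453.24 = £20,308,873.48.
Current sales = 88,390 × £453.24 = £40,061,883.60.
Margin of safety = £40,061,883.60 − £20,308,873.48 = £19,753,010.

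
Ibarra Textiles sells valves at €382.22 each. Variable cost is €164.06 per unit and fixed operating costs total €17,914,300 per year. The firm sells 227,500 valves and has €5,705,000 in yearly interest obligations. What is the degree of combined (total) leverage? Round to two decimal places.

1.91

Total contribution margin = 227,500 × €218.16 = €49,631,400.00.
EBIT = €49,631,400.00 − €17,914,300 = €31,717,100.00. Interest = €5,705,000.00.
DOL = €49,631,400.00 ÷ €31,717,100.00 = 1.5648; DFL = €31,717,100.00 ÷ €26,012,100.00 = 1.2193.
Combined leverage = 1.5648 × 1.2193 = 1.9080.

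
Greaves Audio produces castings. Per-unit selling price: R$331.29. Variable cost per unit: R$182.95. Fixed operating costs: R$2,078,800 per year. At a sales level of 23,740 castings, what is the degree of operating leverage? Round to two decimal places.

Contribution at this volume is 23,740 × R$148.34 = R$3,521,591.60.
EBIT = R$3,521,591.60 − R$2,078,800 = R$1,442,791.60.
DOL = contribution ÷ EBIT = R$3,521,591.60 ÷ R$1,442,791.60 = 2.4408.

2.44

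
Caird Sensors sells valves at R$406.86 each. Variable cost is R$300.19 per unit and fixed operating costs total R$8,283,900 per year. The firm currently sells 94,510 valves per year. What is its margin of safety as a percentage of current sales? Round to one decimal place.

Contribution margin per unit = R$406.86 − R$300.19 = R$106.67. Break-even units = R$8,283,900 ÷ R$106.67 = 77,659.14; break-even revenue = 77,659.14 × R$406.86 = R$31,596,395.93.
Current sales = 94,510 × R$406.86 = R$38,452,338.60.
Margin of safety = (R$38,452,338.60 − R$31,596,395.93) ÷ R$38,452,338.60 = 17.8%.

17.8%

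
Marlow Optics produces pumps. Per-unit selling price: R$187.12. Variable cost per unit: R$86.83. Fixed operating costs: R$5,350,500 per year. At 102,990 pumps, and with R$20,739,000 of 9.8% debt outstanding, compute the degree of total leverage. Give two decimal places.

Total contribution margin = 102,990 × R$100.29 = R$10,328,867.10.
Subtracting fixed costs: EBIT = R$10,328,867.10 − R$5,350,500 = R$4,978,367.10. Interest = R$2,032,422.00.
DOL = R$10,328,867.10 ÷ R$4,978,367.10 = 2.0747; DFL = R$4,978,367.10 ÷ R$2,945,945.10 = 1.6899.
DCL = DOL × DFL = 2.0747 × 1.6899 = 3.5060.

3.51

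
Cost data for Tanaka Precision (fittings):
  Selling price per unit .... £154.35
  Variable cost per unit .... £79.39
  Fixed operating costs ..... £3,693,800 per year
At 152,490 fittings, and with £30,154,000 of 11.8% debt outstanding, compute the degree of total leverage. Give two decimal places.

2.74

Total contribution margin = 152,490 × £74.96 = £11,430,650.40.
EBIT = £11,430,650.40 − £3,693,800 = £7,736,850.40. Interest = £3,558,172.00.
DOL = £11,430,650.40 ÷ £7,736,850.40 = 1.4774; DFL = £7,736,850.40 ÷ £4,178,678.40 = 1.8515.
DCL = DOL × DFL = 1.4774 × 1.8515 = 2.7354.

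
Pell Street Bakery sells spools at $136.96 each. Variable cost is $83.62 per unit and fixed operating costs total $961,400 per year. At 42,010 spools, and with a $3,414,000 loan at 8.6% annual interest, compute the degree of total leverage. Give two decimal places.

Contribution at this volume is 42,010 × $53.34 = $2,240,813.40.
Operating income = contribution − fixed costs = $2,240,813.40 − $961,400 = $1,279,413.40. Interest = $293,604.00, so EBIT − I = $985,809.40.
Degree of total leverage = total CM / (EBIT − interest) = $2,240,813.40 / $985,809.40 = 2.2731.

2.27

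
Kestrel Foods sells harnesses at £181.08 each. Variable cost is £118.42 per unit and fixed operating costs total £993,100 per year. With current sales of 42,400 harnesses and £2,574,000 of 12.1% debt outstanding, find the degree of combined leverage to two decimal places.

1.96

At 42,400 units, contribution = 42,400 × £62.66 = £2,656,784.00.
Subtracting fixed costs: EBIT = £2,656,784.00 − £993,100 = £1,663,684.00. Interest = £311,454.00, so EBIT − I = £1,352,230.00.
Degree of total leverage = total CM / (EBIT − interest) = £2,656,784.00 / £1,352,230.00 = 1.9647.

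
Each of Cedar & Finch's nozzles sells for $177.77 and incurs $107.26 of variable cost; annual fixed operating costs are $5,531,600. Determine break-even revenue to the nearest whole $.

Contribution margin per unit = $177.77 − $107.26 = $70.51, a CM ratio of $70.51 ÷ $177.77 = 0.3966.
Break-even revenue = fixed costs × price ÷ CM = $5,531,600 × $177.77 ÷ $70.51 = $13,946,285.

$13,946,285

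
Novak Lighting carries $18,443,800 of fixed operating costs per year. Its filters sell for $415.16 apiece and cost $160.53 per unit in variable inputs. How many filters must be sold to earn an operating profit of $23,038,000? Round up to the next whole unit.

162,911 filters

Contribution margin per unit = $415.16 − $160.53 = $254.63.
Required volume = (fixed costs + target profit) ÷ CM = ($18,443,800 + $23,038,000) ÷ $254.63 = 162,910.10, so 162,911 filters.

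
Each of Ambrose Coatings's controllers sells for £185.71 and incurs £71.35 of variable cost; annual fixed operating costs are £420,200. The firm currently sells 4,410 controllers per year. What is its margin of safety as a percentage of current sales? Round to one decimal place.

Each unit contributes £185.71 − £71.35 = £114.36. Break-even units = £420,200 ÷ £114.36 = 3,674.36; break-even revenue = 3,674.36 × £185.71 = £682,365.70.
Actual sales revenue = 4,410 × £185.71 = £818,981.10.
Margin of safety = (£818,981.10 − £682,365.70) ÷ £818,981.10 = 16.7%.

16.7%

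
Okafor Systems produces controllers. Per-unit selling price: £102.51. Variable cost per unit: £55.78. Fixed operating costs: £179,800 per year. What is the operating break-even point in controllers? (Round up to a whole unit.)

3,848 controllers

Contribution margin per unit = £102.51 − £55.78 = £46.73.
Break-even Q = £179,800 / £46.73 = 3,847.64 → 3,848 controllers.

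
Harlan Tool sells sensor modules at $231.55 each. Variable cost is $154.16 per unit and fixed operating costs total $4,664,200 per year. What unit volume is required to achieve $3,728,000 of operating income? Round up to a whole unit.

Each unit contributes $231.55 − $154.16 = $77.39.
Required volume = (fixed costs + target profit) ÷ CM = ($4,664,200 + $3,728,000) ÷ $77.39 = 108,440.37, so 108,441 sensor modules.

108,441 sensor modules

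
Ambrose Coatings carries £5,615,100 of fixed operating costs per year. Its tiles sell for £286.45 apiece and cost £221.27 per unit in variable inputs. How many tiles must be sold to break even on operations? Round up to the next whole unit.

86,148 tiles

Contribution margin per unit = £286.45 − £221.27 = £65.18.
Units to break even: £5,615,100 ÷ £65.18 = 86,147.59, rounded up to 86,148.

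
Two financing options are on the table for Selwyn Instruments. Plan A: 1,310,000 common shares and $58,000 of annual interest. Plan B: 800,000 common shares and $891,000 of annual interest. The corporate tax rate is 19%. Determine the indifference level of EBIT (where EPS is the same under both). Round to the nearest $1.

$2,197,667

At indifference, (EBIT − 58,000)(1 − t)/1,310,000 = (EBIT − 891,000)(1 − t)/800,000.
Cancelling (1 − t) and cross-multiplying: 800,000·(EBIT − 58,000) = 1,310,000·(EBIT − 891,000).
Solving, EBIT = (891,000·1,310,000 − 58,000·800,000) / (1,310,000 − 800,000) = 1,120,810,000,000 / 510,000 = 2,197,666.67.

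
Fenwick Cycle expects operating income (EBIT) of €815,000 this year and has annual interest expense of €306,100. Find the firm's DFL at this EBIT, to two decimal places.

1.60

Annual interest charges come to €306,100.00.
DFL = EBIT ÷ (EBIT − I) = €815,000 ÷ (€815,000 − €306,100.00) = €815,000 ÷ €508,900.00 = 1.6015.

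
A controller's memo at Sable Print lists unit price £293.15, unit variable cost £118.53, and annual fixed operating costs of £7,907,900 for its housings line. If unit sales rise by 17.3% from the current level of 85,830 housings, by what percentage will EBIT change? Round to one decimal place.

+36.6%

At 85,830 units, contribution = 85,830 × £174.62 = £14,987,634.60.
Operating income = contribution − fixed costs = £14,987,634.60 − £7,907,900 = £7,079,734.60.
So DOL = total CM / EBIT = £14,987,634.60 / £7,079,734.60 = 2.1170.
%ΔEBIT = DOL × %ΔSales = 2.1170 × +17.3% = +36.6%.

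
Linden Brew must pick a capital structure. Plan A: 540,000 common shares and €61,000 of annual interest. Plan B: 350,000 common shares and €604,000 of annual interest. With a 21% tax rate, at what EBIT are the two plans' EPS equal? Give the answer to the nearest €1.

€1,604,263

At indifference, (EBIT − 61,000)(1 − t)/540,000 = (EBIT − 604,000)(1 − t)/350,000.
Cancelling (1 − t) and cross-multiplying: 350,000·(EBIT − 61,000) = 540,000·(EBIT − 604,000).
EBIT × (540,000 − 350,000) = 604,000 × 540,000 − 61,000 × 350,000 = 304,810,000,000, so EBIT = 304,810,000,000 ÷ 190,000 = 1,604,263.16.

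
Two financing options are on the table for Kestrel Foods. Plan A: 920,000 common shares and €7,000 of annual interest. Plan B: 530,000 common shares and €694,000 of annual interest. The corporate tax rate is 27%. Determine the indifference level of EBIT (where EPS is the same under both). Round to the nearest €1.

Set EPS_A = EPS_B: (EBIT − €7,000)(1 − 0.27) ÷ 920,000 = (EBIT − €694,000)(1 − 0.27) ÷ 530,000.
Cancelling (1 − t) and cross-multiplying: 530,000·(EBIT − 7,000) = 920,000·(EBIT − 694,000).
EBIT × (920,000 − 530,000) = 694,000 × 920,000 − 7,000 × 530,000 = 634,770,000,000, so EBIT = 634,770,000,000 ÷ 390,000 = 1,627,615.38.

€1,627,615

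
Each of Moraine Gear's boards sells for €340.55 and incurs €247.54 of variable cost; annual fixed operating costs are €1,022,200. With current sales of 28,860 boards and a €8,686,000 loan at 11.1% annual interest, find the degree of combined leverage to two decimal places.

3.85

Total contribution margin = 28,860 × €93.01 = €2,684,268.60.
Operating income = contribution − fixed costs = €2,684,268.60 − €1,022,200 = €1,662,068.60. Interest = €964,146.00, so EBIT − I = €697,922.60.
Degree of total leverage = total CM / (EBIT − interest) = €2,684,268.60 / €697,922.60 = 3.8461.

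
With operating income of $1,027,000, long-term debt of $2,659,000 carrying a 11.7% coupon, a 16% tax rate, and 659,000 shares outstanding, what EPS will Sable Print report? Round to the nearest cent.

Interest = $311,103.00, so EBT = $1,027,000 − $311,103.00 = $715,897.00.
Net income = $715,897.00 × (1 − 0.16) = $601,353.48.
EPS = $601,353.48 ÷ 659,000 = $0.91.

$0.91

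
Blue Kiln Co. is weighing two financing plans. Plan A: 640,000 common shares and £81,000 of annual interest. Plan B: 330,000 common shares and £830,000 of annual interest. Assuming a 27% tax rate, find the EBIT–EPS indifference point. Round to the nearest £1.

Set EPS_A = EPS_B: (EBIT − £81,000)(1 − 0.27) ÷ 640,000 = (EBIT − £830,000)(1 − 0.27) ÷ 330,000.
The (1 − t) factor cancels: (EBIT − 81,000) × 330,000 = (EBIT − 830,000) × 640,000.
Solving, EBIT = (830,000·640,000 − 81,000·330,000) / (640,000 − 330,000) = 504,470,000,000 / 310,000 = 1,627,322.58.

£1,627,323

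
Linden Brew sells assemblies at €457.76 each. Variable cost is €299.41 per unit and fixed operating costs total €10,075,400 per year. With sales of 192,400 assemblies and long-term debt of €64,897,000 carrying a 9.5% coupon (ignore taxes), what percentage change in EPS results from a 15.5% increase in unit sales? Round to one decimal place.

+33.2%

Contribution at this volume is 192,400 × €158.35 = €30,466,540.00.
Subtracting fixed costs: EBIT = €30,466,540.00 − €10,075,400 = €20,391,140.00.
Interest = €6,165,215.00, so EBIT − I = €14,225,925.00.
Degree of combined leverage = contribution ÷ (EBIT − I) = €30,466,540.00 ÷ €14,225,925.00 = 2.1416.
%ΔEPS = DCL × %ΔSales = 2.1416 × +15.5% = +33.2%.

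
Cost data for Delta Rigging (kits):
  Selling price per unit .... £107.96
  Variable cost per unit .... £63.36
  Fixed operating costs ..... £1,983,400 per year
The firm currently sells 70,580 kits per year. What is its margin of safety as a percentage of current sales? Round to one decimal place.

Unit CM = price − variable cost = £107.96 − £63.36 = £44.60. Break-even units = £1,983,400 ÷ £44.60 = 44,470.85; break-even revenue = 44,470.85 × £107.96 = £4,801,073.18.
Current sales = 70,580 × £107.96 = £7,619,816.80.
Margin of safety = (£7,619,816.80 − £4,801,073.18) ÷ £7,619,816.80 = 37.0%.

37.0%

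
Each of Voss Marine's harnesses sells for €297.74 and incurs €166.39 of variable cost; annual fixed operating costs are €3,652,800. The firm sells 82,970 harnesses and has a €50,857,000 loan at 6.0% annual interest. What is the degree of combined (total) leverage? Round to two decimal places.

2.60

Total contribution margin = 82,970 × €131.35 = €10,898,109.50.
Subtracting fixed costs: EBIT = €10,898,109.50 − €3,652,800 = €7,245,309.50. Interest = €3,051,420.00.
DOL = €10,898,109.50 ÷ €7,245,309.50 = 1.5042; DFL = €7,245,309.50 ÷ €4,193,889.50 = 1.7276.
DCL = DOL × DFL = 1.5042 × 1.7276 = 2.5987.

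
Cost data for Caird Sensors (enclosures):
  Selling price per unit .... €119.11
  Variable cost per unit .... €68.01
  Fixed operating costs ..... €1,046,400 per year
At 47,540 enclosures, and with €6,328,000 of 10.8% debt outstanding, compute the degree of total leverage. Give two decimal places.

Contribution at this volume is 47,540 × €51.10 = €2,429,294.00.
Subtracting fixed costs: EBIT = €2,429,294.00 − €1,046,400 = €1,382,894.00. Interest = €683,424.00, so EBIT − I = €699,470.00.
DCL = contribution ÷ (EBIT − I) = €2,429,294.00 ÷ €699,470.00 = 3.4730.

3.47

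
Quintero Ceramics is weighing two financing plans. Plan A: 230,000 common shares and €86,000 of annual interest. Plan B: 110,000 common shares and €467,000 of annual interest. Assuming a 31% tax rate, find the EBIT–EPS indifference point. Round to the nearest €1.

At indifference, (EBIT − 86,000)(1 − t)/230,000 = (EBIT − 467,000)(1 − t)/110,000.
Cancelling (1 − t) and cross-multiplying: 110,000·(EBIT − 86,000) = 230,000·(EBIT − 467,000).
Solving, EBIT = (467,000·230,000 − 86,000·110,000) / (230,000 − 110,000) = 97,950,000,000 / 120,000 = 816,250.00.

€816,250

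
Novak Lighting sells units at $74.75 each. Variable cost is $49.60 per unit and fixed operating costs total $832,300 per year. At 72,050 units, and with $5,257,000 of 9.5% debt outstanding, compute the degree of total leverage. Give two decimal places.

At 72,050 units, contribution = 72,050 × $25.15 = $1,812,057.50.
EBIT = $1,812,057.50 − $832,300 = $979,757.50. Interest = $499,415.00, so EBIT − I = $480,342.50.
Degree of total leverage = total CM / (EBIT − interest) = $1,812,057.50 / $480,342.50 = 3.7724.

3.77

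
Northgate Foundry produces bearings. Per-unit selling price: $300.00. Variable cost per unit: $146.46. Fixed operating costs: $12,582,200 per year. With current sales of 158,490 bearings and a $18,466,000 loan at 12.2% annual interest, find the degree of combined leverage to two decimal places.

Contribution at this volume is 158,490 × $153.54 = $24,334,554.60.
Operating income = contribution − fixed costs = $24,334,554.60 − $12,582,200 = $11,752,354.60. Interest = $2,252,852.00, so EBIT − I = $9,499,502.60.
Degree of total leverage = total CM / (EBIT − interest) = $24,334,554.60 / $9,499,502.60 = 2.5617.

2.56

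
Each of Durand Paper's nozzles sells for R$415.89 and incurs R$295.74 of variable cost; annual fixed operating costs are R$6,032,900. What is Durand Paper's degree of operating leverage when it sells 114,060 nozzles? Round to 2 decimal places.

1.79

Contribution at this volume is 114,060 × R$120.15 = R$13,704,309.00.
Operating income = contribution − fixed costs = R$13,704,309.00 − R$6,032,900 = R$7,671,409.00.
So DOL = total CM / EBIT = R$13,704,309.00 / R$7,671,409.00 = 1.7864.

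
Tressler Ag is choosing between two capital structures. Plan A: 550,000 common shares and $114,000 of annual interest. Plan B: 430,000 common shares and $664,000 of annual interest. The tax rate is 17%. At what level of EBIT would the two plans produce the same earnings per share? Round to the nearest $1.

$2,634,833

Set EPS_A = EPS_B: (EBIT − $114,000)(1 − 0.17) ÷ 550,000 = (EBIT − $664,000)(1 − 0.17) ÷ 430,000.
Cancelling (1 − t) and cross-multiplying: 430,000·(EBIT − 114,000) = 550,000·(EBIT − 664,000).
Solving, EBIT = (664,000·550,000 − 114,000·430,000) / (550,000 − 430,000) = 316,180,000,000 / 120,000 = 2,634,833.33.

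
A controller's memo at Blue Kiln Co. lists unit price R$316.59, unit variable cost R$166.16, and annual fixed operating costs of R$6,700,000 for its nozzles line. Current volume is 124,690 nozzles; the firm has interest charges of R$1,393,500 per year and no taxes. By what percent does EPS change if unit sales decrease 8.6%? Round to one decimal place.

At 124,690 units, contribution = 124,690 × R$150.43 = R$18,757,116.70.
Subtracting fixed costs: EBIT = R$18,757,116.70 − R$6,700,000 = R$12,057,116.70.
After interest of R$1,393,500.00, pre-tax earnings = R$10,663,616.70.
DCL = total CM / (EBIT − I) = R$18,757,116.70 / R$10,663,616.70 = 1.7590.
EPS therefore changes by 1.7590 × (-8.6%) = -15.1%.

-15.1%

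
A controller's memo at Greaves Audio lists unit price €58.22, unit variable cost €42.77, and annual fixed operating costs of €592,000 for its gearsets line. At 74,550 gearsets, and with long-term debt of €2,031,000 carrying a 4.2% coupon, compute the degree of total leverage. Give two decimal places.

Contribution at this volume is 74,550 × €15.45 = €1,151,797.50.
Subtracting fixed costs: EBIT = €1,151,797.50 − €592,000 = €559,797.50. Interest = €85,302.00, so EBIT − I = €474,495.50.
DCL = contribution ÷ (EBIT − I) = €1,151,797.50 ÷ €474,495.50 = 2.4274.

2.43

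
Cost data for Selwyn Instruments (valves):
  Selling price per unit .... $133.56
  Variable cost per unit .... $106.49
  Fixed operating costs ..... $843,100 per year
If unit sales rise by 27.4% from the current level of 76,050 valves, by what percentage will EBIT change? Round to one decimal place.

Total contribution margin = 76,050 × $27.07 = $2,058,673.50.
EBIT = $2,058,673.50 − $843,100 = $1,215,573.50.
So DOL = total CM / EBIT = $2,058,673.50 / $1,215,573.50 = 1.6936.
%ΔEBIT = DOL × %ΔSales = 1.6936 × +27.4% = +46.4%.

+46.4%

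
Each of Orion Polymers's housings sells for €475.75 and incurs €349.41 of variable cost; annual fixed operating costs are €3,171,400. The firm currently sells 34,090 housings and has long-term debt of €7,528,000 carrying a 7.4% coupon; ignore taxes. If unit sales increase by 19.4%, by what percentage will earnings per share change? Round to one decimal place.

+144.4%

Total contribution margin = 34,090 × €126.34 = €4,306,930.60.
Operating income = contribution − fixed costs = €4,306,930.60 − €3,171,400 = €1,135,530.60.
Interest = €557,072.00, so EBIT − I = €578,458.60.
Degree of combined leverage = contribution ÷ (EBIT − I) = €4,306,930.60 ÷ €578,458.60 = 7.4455.
%ΔEPS = DCL × %ΔSales = 7.4455 × +19.4% = +144.4%.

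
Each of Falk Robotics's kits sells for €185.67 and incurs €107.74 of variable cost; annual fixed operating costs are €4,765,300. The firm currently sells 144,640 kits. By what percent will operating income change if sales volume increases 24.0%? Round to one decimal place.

+41.6%

At 144,640 units, contribution = 144,640 × €77.93 = €11,271,795.20.
Operating income = contribution − fixed costs = €11,271,795.20 − €4,765,300 = €6,506,495.20.
DOL = contribution ÷ EBIT = €11,271,795.20 ÷ €6,506,495.20 = 1.7324.
Operating income changes by 1.7324 × +24.0% = +41.6%.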